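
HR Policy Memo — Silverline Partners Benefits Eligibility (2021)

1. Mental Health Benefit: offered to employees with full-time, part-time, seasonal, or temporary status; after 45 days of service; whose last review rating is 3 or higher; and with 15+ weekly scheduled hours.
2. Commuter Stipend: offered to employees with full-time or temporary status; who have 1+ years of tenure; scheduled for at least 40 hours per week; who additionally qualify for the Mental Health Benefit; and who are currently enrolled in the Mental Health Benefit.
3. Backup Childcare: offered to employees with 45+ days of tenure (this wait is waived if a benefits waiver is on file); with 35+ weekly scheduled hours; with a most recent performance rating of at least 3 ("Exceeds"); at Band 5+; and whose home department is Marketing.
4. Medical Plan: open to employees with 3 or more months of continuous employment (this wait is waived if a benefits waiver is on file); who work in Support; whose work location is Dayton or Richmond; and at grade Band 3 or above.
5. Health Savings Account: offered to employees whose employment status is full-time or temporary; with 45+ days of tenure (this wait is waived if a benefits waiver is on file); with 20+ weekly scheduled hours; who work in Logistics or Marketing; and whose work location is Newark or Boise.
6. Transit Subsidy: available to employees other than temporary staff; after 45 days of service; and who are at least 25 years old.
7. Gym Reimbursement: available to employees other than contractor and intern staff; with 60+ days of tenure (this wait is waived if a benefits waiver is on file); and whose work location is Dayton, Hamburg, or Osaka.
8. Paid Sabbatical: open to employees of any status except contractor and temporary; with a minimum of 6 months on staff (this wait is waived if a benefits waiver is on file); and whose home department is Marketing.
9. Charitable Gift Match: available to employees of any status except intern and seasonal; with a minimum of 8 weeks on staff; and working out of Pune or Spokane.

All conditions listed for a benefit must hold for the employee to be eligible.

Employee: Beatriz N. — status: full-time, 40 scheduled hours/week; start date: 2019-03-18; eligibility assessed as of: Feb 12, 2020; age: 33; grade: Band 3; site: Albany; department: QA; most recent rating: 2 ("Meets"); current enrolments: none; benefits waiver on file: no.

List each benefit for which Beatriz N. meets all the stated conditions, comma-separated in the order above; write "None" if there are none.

Transit Subsidy

Service from 2019-03-18 to Feb 12, 2020: 331 days.
Mental Health Benefit — status full-time ✓; service 331 days ≥ 45 days ✓; rating 2 < 3 ✗ → not eligible.
Commuter Stipend — status full-time ✓; service 331 days < 1 year (≈365 days) ✗ → not eligible.
Backup Childcare — no waiver, service 331 days ≥ 45 days ✓; 40 hrs/wk ≥ 35 ✓; rating 2 < 3 ✗ → not eligible.
Medical Plan — no waiver, service 331 days ≥ 3 months (≈90 days) ✓; dept QA ✗ → not eligible.
Health Savings Account — status full-time ✓; no waiver, service 331 days ≥ 45 days ✓; 40 hrs/wk ≥ 20 ✓; dept QA ✗ → not eligible.
Transit Subsidy — status full-time ✓ (not excluded); service 331 days ≥ 45 days ✓; age 33 ≥ 25 ✓ → eligible.
Gym Reimbursement — status full-time ✓ (not excluded); no waiver, service 331 days ≥ 60 days ✓; site Albany ✗ (not Dayton, Hamburg, or Osaka) → not eligible.
Paid Sabbatical — status full-time ✓ (not excluded); no waiver, service 331 days ≥ 6 months (≈180 days) ✓; dept QA ✗ → not eligible.
Charitable Gift Match — status full-time ✓ (not excluded); service 331 days ≥ 8 weeks (≈56 days) ✓; site Albany ✗ (not Pune or Spokane) → not eligible.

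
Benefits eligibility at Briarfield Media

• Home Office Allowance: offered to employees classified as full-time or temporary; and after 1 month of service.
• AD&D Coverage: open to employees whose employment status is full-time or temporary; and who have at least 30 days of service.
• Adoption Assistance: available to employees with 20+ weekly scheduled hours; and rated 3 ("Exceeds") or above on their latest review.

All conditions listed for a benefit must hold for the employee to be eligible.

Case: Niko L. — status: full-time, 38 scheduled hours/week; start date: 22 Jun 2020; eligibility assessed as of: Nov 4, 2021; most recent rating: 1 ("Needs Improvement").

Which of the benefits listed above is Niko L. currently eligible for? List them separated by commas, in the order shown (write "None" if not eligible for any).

Service from 22 Jun 2020 to Nov 4, 2021: 500 days.
Home Office Allowance — status full-time ✓; service 500 days ≥ 1 month (≈30 days) ✓ → eligible.
AD&D Coverage — status full-time ✓; service 500 days ≥ 30 days ✓ → eligible.
Adoption Assistance — 38 hrs/wk ≥ 20 ✓; rating 1 < 3 ✗ → not eligible.

Home Office Allowance, AD&D Coverage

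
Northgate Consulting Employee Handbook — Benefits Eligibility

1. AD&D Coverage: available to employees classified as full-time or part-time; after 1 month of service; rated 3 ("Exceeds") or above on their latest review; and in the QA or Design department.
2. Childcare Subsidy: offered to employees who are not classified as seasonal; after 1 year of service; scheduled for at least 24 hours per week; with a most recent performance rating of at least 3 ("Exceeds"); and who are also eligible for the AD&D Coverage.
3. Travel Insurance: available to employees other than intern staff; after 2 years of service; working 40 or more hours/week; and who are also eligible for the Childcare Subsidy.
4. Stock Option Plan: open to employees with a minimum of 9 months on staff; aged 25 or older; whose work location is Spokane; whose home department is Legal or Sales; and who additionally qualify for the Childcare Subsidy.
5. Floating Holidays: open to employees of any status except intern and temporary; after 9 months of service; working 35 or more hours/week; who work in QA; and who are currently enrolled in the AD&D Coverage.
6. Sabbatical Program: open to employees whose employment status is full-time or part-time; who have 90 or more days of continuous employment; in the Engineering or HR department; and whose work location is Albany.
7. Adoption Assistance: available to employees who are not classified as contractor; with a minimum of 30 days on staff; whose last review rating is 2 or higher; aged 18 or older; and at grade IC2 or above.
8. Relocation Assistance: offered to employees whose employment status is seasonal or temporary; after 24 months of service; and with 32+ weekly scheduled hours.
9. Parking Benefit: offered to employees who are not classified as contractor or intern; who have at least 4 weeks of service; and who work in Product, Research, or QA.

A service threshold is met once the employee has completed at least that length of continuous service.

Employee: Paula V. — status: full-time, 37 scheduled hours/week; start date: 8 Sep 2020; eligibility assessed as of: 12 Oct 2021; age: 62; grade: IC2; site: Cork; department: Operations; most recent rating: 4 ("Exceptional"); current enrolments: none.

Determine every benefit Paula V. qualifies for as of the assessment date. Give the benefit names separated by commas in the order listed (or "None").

Adoption Assistance

Service from 8 Sep 2020 to 12 Oct 2021: 399 days.
AD&D Coverage — status full-time ✓; service 399 days ≥ 1 month (≈30 days) ✓; rating 4 ≥ 3 ✓; dept Operations ✗ → not eligible.
Childcare Subsidy — status full-time ✓ (not excluded); service 399 days ≥ 1 year (≈365 days) ✓; 37 hrs/wk ≥ 24 ✓; rating 4 ≥ 3 ✓; not eligible for AD&D Coverage ✗ → not eligible.
Travel Insurance — status full-time ✓ (not excluded); service 399 days < 2 years (≈730 days) ✗ → not eligible.
Stock Option Plan — service 399 days ≥ 9 months (≈270 days) ✓; age 62 ≥ 25 ✓; site Cork ✗ (not Spokane) → not eligible.
Floating Holidays — status full-time ✓ (not excluded); service 399 days ≥ 9 months (≈270 days) ✓; 37 hrs/wk ≥ 35 ✓; dept Operations ✗ → not eligible.
Sabbatical Program — status full-time ✓; service 399 days ≥ 90 days ✓; dept Operations ✗ → not eligible.
Adoption Assistance — status full-time ✓ (not excluded); service 399 days ≥ 30 days ✓; rating 4 ≥ 2 ✓; age 62 ≥ 18 ✓; grade IC2 ≥ IC2 ✓ → eligible.
Relocation Assistance — status full-time ✗ (requires seasonal or temporary) → not eligible.
Parking Benefit — status full-time ✓ (not excluded); service 399 days ≥ 4 weeks (≈28 days) ✓; dept Operations ✗ → not eligible.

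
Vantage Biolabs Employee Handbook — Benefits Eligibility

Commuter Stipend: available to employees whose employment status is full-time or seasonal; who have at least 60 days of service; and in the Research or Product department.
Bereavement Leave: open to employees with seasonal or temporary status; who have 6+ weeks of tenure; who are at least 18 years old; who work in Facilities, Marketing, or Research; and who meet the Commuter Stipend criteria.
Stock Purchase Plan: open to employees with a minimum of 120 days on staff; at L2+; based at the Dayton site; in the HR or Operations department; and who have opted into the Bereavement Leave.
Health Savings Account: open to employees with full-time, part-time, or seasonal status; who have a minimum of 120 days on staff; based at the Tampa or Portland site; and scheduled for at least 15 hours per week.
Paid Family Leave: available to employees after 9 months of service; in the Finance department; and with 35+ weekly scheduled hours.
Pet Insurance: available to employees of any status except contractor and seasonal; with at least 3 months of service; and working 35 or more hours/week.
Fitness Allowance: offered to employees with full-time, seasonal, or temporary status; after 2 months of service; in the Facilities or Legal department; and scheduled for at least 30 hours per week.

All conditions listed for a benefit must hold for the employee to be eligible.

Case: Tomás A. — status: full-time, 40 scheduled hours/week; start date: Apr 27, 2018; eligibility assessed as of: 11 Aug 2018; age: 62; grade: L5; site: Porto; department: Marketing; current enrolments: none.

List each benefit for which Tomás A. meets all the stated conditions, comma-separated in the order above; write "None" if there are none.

Service from Apr 27, 2018 to 11 Aug 2018: 106 days.
Commuter Stipend — status full-time ✓; service 106 days ≥ 60 days ✓; dept Marketing ✗ → not eligible.
Bereavement Leave — status full-time ✗ (requires seasonal or temporary) → not eligible.
Stock Purchase Plan — service 106 days < 120 days ✗ → not eligible.
Health Savings Account — status full-time ✓; service 106 days < 120 days ✗ → not eligible.
Paid Family Leave — service 106 days < 9 months (≈270 days) ✗ → not eligible.
Pet Insurance — status full-time ✓ (not excluded); service 106 days ≥ 3 months (≈90 days) ✓; 40 hrs/wk ≥ 35 ✓ → eligible.
Fitness Allowance — status full-time ✓; service 106 days ≥ 2 months (≈60 days) ✓; dept Marketing ✗ → not eligible.

Pet Insurance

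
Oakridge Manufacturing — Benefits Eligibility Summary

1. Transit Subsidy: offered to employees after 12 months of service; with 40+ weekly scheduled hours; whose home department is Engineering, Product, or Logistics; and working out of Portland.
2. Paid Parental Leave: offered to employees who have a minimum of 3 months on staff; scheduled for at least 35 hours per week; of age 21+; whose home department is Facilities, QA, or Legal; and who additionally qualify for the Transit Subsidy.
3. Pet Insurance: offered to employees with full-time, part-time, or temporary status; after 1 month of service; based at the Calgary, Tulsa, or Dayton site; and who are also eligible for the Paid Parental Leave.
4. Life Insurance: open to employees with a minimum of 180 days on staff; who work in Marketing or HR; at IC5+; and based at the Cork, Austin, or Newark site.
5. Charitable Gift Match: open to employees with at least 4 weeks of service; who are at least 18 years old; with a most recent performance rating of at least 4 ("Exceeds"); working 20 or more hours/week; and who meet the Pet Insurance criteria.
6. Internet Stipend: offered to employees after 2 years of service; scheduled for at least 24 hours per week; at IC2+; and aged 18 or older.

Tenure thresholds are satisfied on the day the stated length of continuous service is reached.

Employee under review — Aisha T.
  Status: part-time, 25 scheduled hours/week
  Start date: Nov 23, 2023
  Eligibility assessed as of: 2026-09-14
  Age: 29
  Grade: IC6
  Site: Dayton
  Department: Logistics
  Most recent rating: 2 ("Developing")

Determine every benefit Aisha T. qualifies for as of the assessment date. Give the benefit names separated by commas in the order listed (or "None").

Internet Stipend

Service from Nov 23, 2023 to 2026-09-14: 1026 days.
Transit Subsidy — service 1026 days ≥ 12 months (≈360 days) ✓; 25 hrs/wk < 40 ✗ → not eligible.
Paid Parental Leave — service 1026 days ≥ 3 months (≈90 days) ✓; 25 hrs/wk < 35 ✗ → not eligible.
Pet Insurance — status part-time ✓; service 1026 days ≥ 1 month (≈30 days) ✓; site Dayton ✓; not eligible for Paid Parental Leave ✗ → not eligible.
Life Insurance — service 1026 days ≥ 180 days ✓; dept Logistics ✗ → not eligible.
Charitable Gift Match — service 1026 days ≥ 4 weeks (≈28 days) ✓; age 29 ≥ 18 ✓; rating 2 < 4 ✗ → not eligible.
Internet Stipend — service 1026 days ≥ 2 years (≈730 days) ✓; 25 hrs/wk ≥ 24 ✓; grade IC6 ≥ IC2 ✓; age 29 ≥ 18 ✓ → eligible.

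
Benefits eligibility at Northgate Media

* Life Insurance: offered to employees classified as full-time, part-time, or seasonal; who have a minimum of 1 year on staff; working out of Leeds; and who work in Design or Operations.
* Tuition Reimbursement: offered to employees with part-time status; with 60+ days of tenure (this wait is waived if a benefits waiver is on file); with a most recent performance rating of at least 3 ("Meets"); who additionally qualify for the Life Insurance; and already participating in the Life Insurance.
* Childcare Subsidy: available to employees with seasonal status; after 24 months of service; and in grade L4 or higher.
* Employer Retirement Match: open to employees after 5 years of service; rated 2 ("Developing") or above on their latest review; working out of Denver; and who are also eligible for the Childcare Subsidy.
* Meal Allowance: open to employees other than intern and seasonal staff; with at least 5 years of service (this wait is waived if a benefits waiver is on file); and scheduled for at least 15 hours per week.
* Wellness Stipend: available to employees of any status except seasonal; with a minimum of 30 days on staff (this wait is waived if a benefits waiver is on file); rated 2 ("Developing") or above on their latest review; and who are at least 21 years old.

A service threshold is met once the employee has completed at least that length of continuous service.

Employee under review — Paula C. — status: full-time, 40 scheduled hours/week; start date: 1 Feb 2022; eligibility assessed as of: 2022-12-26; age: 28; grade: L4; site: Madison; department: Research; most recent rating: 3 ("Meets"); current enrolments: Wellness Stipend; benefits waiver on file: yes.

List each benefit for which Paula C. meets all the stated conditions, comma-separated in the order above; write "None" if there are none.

Meal Allowance, Wellness Stipend

Service from 1 Feb 2022 to 2022-12-26: 328 days.
Life Insurance — status full-time ✓; service 328 days < 1 year (≈365 days) ✗ → not eligible.
Tuition Reimbursement — status full-time ✗ (requires part-time) → not eligible.
Childcare Subsidy — status full-time ✗ (requires seasonal) → not eligible.
Employer Retirement Match — service 328 days < 5 years (≈1825 days) ✗ → not eligible.
Meal Allowance — status full-time ✓ (not excluded); benefits waiver on file ✓; 40 hrs/wk ≥ 15 ✓ → eligible.
Wellness Stipend — status full-time ✓ (not excluded); benefits waiver on file ✓; rating 3 ≥ 2 ✓; age 28 ≥ 21 ✓ → eligible.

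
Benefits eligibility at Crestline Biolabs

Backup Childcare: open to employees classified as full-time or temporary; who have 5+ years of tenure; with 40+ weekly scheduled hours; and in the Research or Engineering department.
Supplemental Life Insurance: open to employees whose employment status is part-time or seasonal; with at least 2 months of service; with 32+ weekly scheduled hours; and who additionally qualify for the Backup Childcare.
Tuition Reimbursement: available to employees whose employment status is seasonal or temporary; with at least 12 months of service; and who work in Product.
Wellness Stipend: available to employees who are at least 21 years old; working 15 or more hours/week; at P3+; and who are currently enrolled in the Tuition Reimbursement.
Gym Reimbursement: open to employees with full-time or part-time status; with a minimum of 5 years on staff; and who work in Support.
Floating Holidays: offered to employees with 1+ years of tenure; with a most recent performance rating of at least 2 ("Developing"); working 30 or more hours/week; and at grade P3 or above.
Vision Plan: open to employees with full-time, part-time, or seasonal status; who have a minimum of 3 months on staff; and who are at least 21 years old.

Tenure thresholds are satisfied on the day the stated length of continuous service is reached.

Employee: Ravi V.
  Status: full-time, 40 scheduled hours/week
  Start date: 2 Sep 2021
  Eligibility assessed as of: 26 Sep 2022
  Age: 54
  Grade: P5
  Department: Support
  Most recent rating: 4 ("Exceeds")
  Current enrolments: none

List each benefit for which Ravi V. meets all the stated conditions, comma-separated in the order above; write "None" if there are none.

Service from 2 Sep 2021 to 26 Sep 2022: 389 days.
Backup Childcare — status full-time ✓; service 389 days < 5 years (≈1825 days) ✗ → not eligible.
Supplemental Life Insurance — status full-time ✗ (requires part-time or seasonal) → not eligible.
Tuition Reimbursement — status full-time ✗ (requires seasonal or temporary) → not eligible.
Wellness Stipend — age 54 ≥ 21 ✓; 40 hrs/wk ≥ 15 ✓; grade P5 ≥ P3 ✓; not enrolled in Tuition Reimbursement ✗ → not eligible.
Gym Reimbursement — status full-time ✓; service 389 days < 5 years (≈1825 days) ✗ → not eligible.
Floating Holidays — service 389 days ≥ 1 year (≈365 days) ✓; rating 4 ≥ 2 ✓; 40 hrs/wk ≥ 30 ✓; grade P5 ≥ P3 ✓ → eligible.
Vision Plan — status full-time ✓; service 389 days ≥ 3 months (≈90 days) ✓; age 54 ≥ 21 ✓ → eligible.

Floating Holidays, Vision Plan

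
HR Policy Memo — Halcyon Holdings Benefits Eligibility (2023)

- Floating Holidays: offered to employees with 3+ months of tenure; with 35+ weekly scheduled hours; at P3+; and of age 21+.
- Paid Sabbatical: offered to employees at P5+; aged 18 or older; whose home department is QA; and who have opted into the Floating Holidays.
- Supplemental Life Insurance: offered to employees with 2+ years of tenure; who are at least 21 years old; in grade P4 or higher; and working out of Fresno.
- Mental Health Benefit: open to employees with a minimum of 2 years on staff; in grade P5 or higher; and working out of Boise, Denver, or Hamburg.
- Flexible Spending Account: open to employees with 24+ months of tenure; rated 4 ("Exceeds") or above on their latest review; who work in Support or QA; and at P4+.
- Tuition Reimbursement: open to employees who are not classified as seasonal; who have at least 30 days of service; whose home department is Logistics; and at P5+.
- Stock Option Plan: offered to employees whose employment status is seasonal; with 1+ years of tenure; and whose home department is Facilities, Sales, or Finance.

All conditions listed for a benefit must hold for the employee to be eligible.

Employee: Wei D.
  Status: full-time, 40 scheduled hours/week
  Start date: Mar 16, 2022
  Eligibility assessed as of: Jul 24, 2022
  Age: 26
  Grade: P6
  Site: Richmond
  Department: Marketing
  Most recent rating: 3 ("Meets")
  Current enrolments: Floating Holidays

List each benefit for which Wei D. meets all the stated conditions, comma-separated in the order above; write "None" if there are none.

Service from Mar 16, 2022 to Jul 24, 2022: 130 days.
Floating Holidays — service 130 days ≥ 3 months (≈90 days) ✓; 40 hrs/wk ≥ 35 ✓; grade P6 ≥ P3 ✓; age 26 ≥ 21 ✓ → eligible.
Paid Sabbatical — grade P6 ≥ P5 ✓; age 26 ≥ 18 ✓; dept Marketing ✗ → not eligible.
Supplemental Life Insurance — service 130 days < 2 years (≈730 days) ✗ → not eligible.
Mental Health Benefit — service 130 days < 2 years (≈730 days) ✗ → not eligible.
Flexible Spending Account — service 130 days < 24 months (≈720 days) ✗ → not eligible.
Tuition Reimbursement — status full-time ✓ (not excluded); service 130 days ≥ 30 days ✓; dept Marketing ✗ → not eligible.
Stock Option Plan — status full-time ✗ (requires seasonal) → not eligible.

Floating Holidays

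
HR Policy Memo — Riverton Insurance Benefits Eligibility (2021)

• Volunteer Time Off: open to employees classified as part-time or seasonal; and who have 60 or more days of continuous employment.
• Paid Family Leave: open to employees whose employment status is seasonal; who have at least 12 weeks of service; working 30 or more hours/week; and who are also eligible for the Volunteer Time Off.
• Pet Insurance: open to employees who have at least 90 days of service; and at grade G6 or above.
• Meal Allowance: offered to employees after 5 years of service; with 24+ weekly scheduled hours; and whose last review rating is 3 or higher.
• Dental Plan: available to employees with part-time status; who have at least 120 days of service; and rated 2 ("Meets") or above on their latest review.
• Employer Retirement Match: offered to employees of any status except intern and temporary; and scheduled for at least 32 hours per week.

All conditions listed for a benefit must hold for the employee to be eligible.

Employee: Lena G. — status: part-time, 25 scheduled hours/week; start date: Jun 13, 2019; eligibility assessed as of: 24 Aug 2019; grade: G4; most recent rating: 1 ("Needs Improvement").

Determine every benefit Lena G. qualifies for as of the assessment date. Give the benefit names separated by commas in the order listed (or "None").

Volunteer Time Off

Service from Jun 13, 2019 to 24 Aug 2019: 72 days.
Volunteer Time Off — status part-time ✓; service 72 days ≥ 60 days ✓ → eligible.
Paid Family Leave — status part-time ✗ (requires seasonal) → not eligible.
Pet Insurance — service 72 days < 90 days ✗ → not eligible.
Meal Allowance — service 72 days < 5 years (≈1825 days) ✗ → not eligible.
Dental Plan — status part-time ✓; service 72 days < 120 days ✗ → not eligible.
Employer Retirement Match — status part-time ✓ (not excluded); 25 hrs/wk < 32 ✗ → not eligible.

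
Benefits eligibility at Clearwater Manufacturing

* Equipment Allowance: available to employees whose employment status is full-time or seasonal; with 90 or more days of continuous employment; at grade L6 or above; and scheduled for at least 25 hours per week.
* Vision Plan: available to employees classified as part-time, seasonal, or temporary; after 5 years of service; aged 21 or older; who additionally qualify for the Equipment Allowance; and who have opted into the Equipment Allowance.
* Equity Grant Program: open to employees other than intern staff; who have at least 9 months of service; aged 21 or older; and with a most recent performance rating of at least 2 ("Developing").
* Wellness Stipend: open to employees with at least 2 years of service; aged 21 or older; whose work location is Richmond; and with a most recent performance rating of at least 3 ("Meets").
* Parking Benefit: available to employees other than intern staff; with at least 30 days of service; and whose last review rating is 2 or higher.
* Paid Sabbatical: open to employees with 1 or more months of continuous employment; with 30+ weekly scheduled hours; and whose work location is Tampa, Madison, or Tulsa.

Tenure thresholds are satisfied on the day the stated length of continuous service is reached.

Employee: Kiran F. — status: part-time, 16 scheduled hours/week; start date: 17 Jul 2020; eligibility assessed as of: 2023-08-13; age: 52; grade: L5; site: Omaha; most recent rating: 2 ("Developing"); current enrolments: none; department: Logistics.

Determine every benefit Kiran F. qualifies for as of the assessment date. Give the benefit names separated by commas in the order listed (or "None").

Equity Grant Program, Parking Benefit

Service from 17 Jul 2020 to 2023-08-13: 1122 days.
Equipment Allowance — status part-time ✗ (requires full-time or seasonal) → not eligible.
Vision Plan — status part-time ✓; service 1122 days < 5 years (≈1825 days) ✗ → not eligible.
Equity Grant Program — status part-time ✓ (not excluded); service 1122 days ≥ 9 months (≈270 days) ✓; age 52 ≥ 21 ✓; rating 2 ≥ 2 ✓ → eligible.
Wellness Stipend — service 1122 days ≥ 2 years (≈730 days) ✓; age 52 ≥ 21 ✓; site Omaha ✗ (not Richmond) → not eligible.
Parking Benefit — status part-time ✓ (not excluded); service 1122 days ≥ 30 days ✓; rating 2 ≥ 2 ✓ → eligible.
Paid Sabbatical — service 1122 days ≥ 1 month (≈30 days) ✓; 16 hrs/wk < 30 ✗ → not eligible.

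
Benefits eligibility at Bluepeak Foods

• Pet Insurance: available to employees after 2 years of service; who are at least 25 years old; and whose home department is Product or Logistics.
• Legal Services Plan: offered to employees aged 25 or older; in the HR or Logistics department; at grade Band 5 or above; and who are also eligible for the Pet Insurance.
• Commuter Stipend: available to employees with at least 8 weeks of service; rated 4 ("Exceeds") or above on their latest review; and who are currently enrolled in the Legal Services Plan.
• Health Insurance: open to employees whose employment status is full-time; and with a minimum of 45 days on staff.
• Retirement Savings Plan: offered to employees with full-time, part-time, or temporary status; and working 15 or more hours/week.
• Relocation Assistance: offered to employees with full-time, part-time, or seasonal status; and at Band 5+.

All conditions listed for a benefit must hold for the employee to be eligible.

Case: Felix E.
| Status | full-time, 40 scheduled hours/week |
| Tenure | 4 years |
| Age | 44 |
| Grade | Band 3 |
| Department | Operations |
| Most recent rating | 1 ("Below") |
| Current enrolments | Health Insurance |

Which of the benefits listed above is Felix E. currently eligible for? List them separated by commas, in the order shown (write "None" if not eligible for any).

Pet Insurance — service 4 years ≥ 2 years ✓; age 44 ≥ 25 ✓; dept Operations ✗ → not eligible.
Legal Services Plan — age 44 ≥ 25 ✓; dept Operations ✗ → not eligible.
Commuter Stipend — service 4 years ≥ 8 weeks (≈56 days) ✓; rating 1 < 4 ✗ → not eligible.
Health Insurance — status full-time ✓; service 4 years ≥ 45 days ✓ → eligible.
Retirement Savings Plan — status full-time ✓; 40 hrs/wk ≥ 15 ✓ → eligible.
Relocation Assistance — status full-time ✓; grade Band 3 < Band 5 ✗ → not eligible.

Health Insurance, Retirement Savings Plan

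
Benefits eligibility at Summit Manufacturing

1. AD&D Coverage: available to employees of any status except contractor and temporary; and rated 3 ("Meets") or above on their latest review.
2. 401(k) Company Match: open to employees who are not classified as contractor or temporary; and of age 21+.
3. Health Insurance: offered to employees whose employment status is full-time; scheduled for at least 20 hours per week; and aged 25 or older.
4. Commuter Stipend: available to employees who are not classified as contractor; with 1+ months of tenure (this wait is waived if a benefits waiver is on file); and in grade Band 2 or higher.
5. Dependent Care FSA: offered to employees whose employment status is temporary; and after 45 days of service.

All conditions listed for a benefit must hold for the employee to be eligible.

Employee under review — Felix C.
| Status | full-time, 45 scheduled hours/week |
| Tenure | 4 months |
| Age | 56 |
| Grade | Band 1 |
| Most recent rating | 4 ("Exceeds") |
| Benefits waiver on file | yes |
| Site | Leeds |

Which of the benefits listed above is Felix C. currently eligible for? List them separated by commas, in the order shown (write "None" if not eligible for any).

AD&D Coverage, 401(k) Company Match, Health Insurance

AD&D Coverage — status full-time ✓ (not excluded); rating 4 ≥ 3 ✓ → eligible.
401(k) Company Match — status full-time ✓ (not excluded); age 56 ≥ 21 ✓ → eligible.
Health Insurance — status full-time ✓; 45 hrs/wk ≥ 20 ✓; age 56 ≥ 25 ✓ → eligible.
Commuter Stipend — status full-time ✓ (not excluded); benefits waiver on file ✓; grade Band 1 < Band 2 ✗ → not eligible.
Dependent Care FSA — status full-time ✗ (requires temporary) → not eligible.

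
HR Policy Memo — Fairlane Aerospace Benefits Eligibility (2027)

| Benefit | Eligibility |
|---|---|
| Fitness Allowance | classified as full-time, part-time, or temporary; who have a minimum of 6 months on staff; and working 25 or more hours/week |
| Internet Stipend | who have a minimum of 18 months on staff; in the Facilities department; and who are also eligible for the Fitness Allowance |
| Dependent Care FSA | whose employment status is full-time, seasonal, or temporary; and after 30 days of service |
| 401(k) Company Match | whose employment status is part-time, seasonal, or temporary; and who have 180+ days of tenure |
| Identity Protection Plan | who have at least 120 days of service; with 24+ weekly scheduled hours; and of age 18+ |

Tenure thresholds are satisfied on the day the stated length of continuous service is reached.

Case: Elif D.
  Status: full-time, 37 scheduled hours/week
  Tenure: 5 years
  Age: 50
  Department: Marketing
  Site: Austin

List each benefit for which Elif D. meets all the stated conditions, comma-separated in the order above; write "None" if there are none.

Fitness Allowance, Dependent Care FSA, Identity Protection Plan

Fitness Allowance — status full-time ✓; service 5 years ≥ 6 months (≈180 days) ✓; 37 hrs/wk ≥ 25 ✓ → eligible.
Internet Stipend — service 5 years ≥ 18 months (≈540 days) ✓; dept Marketing ✗ → not eligible.
Dependent Care FSA — status full-time ✓; service 5 years ≥ 30 days ✓ → eligible.
401(k) Company Match — status full-time ✗ (requires part-time, seasonal, or temporary) → not eligible.
Identity Protection Plan — service 5 years ≥ 120 days ✓; 37 hrs/wk ≥ 24 ✓; age 50 ≥ 18 ✓ → eligible.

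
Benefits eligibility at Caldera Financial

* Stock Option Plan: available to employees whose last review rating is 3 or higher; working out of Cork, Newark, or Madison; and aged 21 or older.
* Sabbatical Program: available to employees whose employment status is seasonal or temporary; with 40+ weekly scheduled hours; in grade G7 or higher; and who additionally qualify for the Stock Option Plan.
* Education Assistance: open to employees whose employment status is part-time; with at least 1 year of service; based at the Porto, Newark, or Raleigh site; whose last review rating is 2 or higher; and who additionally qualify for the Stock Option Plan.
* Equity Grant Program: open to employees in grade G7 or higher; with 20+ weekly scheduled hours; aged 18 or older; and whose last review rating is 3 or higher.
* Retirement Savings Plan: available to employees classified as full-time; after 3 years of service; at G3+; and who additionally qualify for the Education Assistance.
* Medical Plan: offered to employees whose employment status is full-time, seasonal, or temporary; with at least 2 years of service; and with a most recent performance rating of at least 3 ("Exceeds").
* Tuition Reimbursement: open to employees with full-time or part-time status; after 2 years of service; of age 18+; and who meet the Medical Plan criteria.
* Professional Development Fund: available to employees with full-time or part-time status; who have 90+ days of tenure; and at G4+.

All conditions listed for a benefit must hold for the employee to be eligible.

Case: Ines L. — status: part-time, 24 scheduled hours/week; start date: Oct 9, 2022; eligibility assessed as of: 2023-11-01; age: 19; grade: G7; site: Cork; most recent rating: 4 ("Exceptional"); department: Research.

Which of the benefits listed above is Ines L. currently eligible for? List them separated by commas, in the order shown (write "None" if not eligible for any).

Service from Oct 9, 2022 to 2023-11-01: 388 days.
Stock Option Plan — rating 4 ≥ 3 ✓; site Cork ✓; age 19 < 21 ✗ → not eligible.
Sabbatical Program — status part-time ✗ (requires seasonal or temporary) → not eligible.
Education Assistance — status part-time ✓; service 388 days ≥ 1 year (≈365 days) ✓; site Cork ✗ (not Porto, Newark, or Raleigh) → not eligible.
Equity Grant Program — grade G7 ≥ G7 ✓; 24 hrs/wk ≥ 20 ✓; age 19 ≥ 18 ✓; rating 4 ≥ 3 ✓ → eligible.
Retirement Savings Plan — status part-time ✗ (requires full-time) → not eligible.
Medical Plan — status part-time ✗ (requires full-time, seasonal, or temporary) → not eligible.
Tuition Reimbursement — status part-time ✓; service 388 days < 2 years (≈730 days) ✗ → not eligible.
Professional Development Fund — status part-time ✓; service 388 days ≥ 90 days ✓; grade G7 ≥ G4 ✓ → eligible.

Equity Grant Program, Professional Development Fund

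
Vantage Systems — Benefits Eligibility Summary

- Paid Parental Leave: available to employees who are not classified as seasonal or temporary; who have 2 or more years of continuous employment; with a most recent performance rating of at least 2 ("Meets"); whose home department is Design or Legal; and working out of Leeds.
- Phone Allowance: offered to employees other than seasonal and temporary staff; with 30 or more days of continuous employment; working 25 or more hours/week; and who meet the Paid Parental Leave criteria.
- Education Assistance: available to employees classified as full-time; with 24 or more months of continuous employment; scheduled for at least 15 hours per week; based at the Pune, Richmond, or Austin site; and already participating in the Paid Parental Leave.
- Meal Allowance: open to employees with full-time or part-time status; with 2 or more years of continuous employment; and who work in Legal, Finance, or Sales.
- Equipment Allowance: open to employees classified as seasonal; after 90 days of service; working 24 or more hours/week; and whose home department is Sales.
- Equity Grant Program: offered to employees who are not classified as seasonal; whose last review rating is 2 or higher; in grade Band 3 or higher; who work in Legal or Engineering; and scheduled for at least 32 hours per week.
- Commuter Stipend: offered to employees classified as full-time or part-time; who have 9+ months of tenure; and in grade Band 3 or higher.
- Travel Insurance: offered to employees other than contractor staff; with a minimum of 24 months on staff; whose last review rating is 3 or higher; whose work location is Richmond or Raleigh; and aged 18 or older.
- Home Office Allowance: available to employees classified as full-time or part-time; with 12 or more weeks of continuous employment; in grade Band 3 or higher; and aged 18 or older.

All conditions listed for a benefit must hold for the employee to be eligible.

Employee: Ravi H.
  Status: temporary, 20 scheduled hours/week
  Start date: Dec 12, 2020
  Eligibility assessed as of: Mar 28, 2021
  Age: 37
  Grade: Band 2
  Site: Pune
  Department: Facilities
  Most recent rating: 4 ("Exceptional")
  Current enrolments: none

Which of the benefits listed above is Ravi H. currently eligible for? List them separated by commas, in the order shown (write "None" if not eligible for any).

None

Service from Dec 12, 2020 to Mar 28, 2021: 106 days.
Paid Parental Leave — status temporary ✗ (excluded) → not eligible.
Phone Allowance — status temporary ✗ (excluded) → not eligible.
Education Assistance — status temporary ✗ (requires full-time) → not eligible.
Meal Allowance — status temporary ✗ (requires full-time or part-time) → not eligible.
Equipment Allowance — status temporary ✗ (requires seasonal) → not eligible.
Equity Grant Program — status temporary ✓ (not excluded); rating 4 ≥ 2 ✓; grade Band 2 < Band 3 ✗ → not eligible.
Commuter Stipend — status temporary ✗ (requires full-time or part-time) → not eligible.
Travel Insurance — status temporary ✓ (not excluded); service 106 days < 24 months (≈720 days) ✗ → not eligible.
Home Office Allowance — status temporary ✗ (requires full-time or part-time) → not eligible.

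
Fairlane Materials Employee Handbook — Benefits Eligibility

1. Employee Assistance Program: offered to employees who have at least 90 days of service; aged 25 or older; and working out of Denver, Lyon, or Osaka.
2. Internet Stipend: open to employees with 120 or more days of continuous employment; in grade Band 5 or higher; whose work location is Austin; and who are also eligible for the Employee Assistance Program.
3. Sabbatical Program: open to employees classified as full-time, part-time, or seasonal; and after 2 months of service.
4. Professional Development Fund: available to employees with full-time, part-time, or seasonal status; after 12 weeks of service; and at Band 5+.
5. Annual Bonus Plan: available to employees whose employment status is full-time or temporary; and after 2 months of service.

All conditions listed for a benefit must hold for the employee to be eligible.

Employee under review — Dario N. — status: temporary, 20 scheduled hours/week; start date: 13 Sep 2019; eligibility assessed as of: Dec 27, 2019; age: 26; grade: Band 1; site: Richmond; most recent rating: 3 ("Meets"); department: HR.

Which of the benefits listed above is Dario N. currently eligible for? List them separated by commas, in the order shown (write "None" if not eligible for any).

Service from 13 Sep 2019 to Dec 27, 2019: 105 days.
Employee Assistance Program — service 105 days ≥ 90 days ✓; age 26 ≥ 25 ✓; site Richmond ✗ (not Denver, Lyon, or Osaka) → not eligible.
Internet Stipend — service 105 days < 120 days ✗ → not eligible.
Sabbatical Program — status temporary ✗ (requires full-time, part-time, or seasonal) → not eligible.
Professional Development Fund — status temporary ✗ (requires full-time, part-time, or seasonal) → not eligible.
Annual Bonus Plan — status temporary ✓; service 105 days ≥ 2 months (≈60 days) ✓ → eligible.

Annual Bonus Plan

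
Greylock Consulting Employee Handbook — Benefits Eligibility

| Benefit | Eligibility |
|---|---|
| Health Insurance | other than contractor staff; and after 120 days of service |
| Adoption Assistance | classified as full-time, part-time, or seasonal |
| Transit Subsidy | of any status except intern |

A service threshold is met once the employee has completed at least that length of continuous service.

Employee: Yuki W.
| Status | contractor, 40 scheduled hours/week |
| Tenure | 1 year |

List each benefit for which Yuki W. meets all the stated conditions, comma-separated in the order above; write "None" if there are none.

Transit Subsidy

Health Insurance — status contractor ✗ (excluded) → not eligible.
Adoption Assistance — status contractor ✗ (requires full-time, part-time, or seasonal) → not eligible.
Transit Subsidy — status contractor ✓ (not excluded) → eligible.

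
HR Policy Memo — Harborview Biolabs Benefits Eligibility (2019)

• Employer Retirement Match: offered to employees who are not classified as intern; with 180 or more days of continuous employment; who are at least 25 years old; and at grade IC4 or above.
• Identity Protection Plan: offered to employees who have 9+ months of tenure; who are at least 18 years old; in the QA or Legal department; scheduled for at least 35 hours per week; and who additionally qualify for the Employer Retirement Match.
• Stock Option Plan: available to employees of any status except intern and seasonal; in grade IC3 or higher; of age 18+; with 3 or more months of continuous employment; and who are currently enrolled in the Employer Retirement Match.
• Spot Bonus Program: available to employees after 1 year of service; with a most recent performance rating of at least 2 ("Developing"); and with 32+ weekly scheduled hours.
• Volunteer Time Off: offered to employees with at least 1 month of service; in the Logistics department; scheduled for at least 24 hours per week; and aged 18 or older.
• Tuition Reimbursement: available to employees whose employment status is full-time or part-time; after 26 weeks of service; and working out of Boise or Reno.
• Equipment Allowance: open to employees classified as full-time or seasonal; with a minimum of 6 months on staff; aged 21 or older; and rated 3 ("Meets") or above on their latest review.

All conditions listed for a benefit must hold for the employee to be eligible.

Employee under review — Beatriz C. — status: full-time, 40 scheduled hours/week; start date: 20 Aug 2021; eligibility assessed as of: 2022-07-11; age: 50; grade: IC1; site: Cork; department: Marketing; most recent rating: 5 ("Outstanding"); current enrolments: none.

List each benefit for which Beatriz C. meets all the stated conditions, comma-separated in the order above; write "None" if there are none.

Equipment Allowance

Service from 20 Aug 2021 to 2022-07-11: 325 days.
Employer Retirement Match — status full-time ✓ (not excluded); service 325 days ≥ 180 days ✓; age 50 ≥ 25 ✓; grade IC1 < IC4 ✗ → not eligible.
Identity Protection Plan — service 325 days ≥ 9 months (≈270 days) ✓; age 50 ≥ 18 ✓; dept Marketing ✗ → not eligible.
Stock Option Plan — status full-time ✓ (not excluded); grade IC1 < IC3 ✗ → not eligible.
Spot Bonus Program — service 325 days < 1 year (≈365 days) ✗ → not eligible.
Volunteer Time Off — service 325 days ≥ 1 month (≈30 days) ✓; dept Marketing ✗ → not eligible.
Tuition Reimbursement — status full-time ✓; service 325 days ≥ 26 weeks (≈182 days) ✓; site Cork ✗ (not Boise or Reno) → not eligible.
Equipment Allowance — status full-time ✓; service 325 days ≥ 6 months (≈180 days) ✓; age 50 ≥ 21 ✓; rating 5 ≥ 3 ✓ → eligible.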